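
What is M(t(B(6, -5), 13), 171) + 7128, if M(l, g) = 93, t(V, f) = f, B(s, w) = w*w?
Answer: 7221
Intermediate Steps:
B(s, w) = w²
M(t(B(6, -5), 13), 171) + 7128 = 93 + 7128 = 7221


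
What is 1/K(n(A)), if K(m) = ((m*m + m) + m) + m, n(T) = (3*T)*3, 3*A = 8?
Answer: 1/648 ≈ 0.0015432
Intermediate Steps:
A = 8/3 (A = (⅓)*8 = 8/3 ≈ 2.6667)
n(T) = 9*T
K(m) = m² + 3*m (K(m) = ((m² + m) + m) + m = ((m + m²) + m) + m = (m² + 2*m) + m = m² + 3*m)
1/K(n(A)) = 1/((9*(8/3))*(3 + 9*(8/3))) = 1/(24*(3 + 24)) = 1/(24*27) = 1/648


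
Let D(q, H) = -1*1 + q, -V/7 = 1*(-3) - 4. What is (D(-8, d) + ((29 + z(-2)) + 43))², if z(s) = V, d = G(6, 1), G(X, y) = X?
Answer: 12544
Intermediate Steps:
d = 6
V = 49 (V = -7*(1*(-3) - 4) = -7*(-3 - 4) = -7*(-7) = 49)
D(q, H) = -1 + q
z(s) = 49
(D(-8, d) + ((29 + z(-2)) + 43))² = ((-1 - 8) + ((29 + 49) + 43))² = (-9 + (78 + 43))² = (-9 + 121)² = 112² = 12544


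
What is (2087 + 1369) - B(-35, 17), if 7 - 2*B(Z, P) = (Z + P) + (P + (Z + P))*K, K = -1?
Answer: 3444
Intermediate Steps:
B(Z, P) = 7/2 + P/2 (B(Z, P) = 7/2 - ((Z + P) + (P + (Z + P))*(-1))/2 = 7/2 - ((P + Z) + (P + (P + Z))*(-1))/2 = 7/2 - ((P + Z) + (Z + 2*P)*(-1))/2 = 7/2 - ((P + Z) + (-Z - 2*P))/2 = 7/2 - (-1)*P/2 = 7/2 + P/2)
(2087 + 1369) - B(-35, 17) = (2087 + 1369) - (7/2 + (1/2)*17) = 3456 - (7/2 + 17/2) = 3456 - 1*12 = 3456 - 12 = 3444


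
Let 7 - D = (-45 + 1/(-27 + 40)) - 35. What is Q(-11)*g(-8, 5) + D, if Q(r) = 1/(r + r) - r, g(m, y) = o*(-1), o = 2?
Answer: 9297/143 ≈ 65.014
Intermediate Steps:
g(m, y) = -2 (g(m, y) = 2*(-1) = -2)
D = 1130/13 (D = 7 - ((-45 + 1/(-27 + 40)) - 35) = 7 - ((-45 + 1/13) - 35) = 7 - (-584/13 - 35) = 7 - 1*(-1039/13) = 7 + 1039/13 = 1130/13 ≈ 86.923)
Q(r) = 1/(2*r) - r
Q(-11)*g(-8, 5) + D = ((½)/(-11) - 1*(-11))*(-2) + 1130/13 = ((½)*(-1/11) + 11)*(-2) + 1130/13 = (-1/22 + 11)*(-2) + 1130/13 = (241/22)*(-2) + 1130/13 = -241/11 + 1130/13 = 9297/143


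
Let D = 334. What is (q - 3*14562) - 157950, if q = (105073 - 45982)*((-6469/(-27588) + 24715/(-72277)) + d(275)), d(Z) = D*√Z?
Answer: -138239865057091/664659292 + 98681970*√11 ≈ 3.2708e+8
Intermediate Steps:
d(Z) = 334*√Z
q = -4220624055379/664659292 + 98681970*√11 (q = (105073 - 45982)*((-6469/(-27588) + 24715/(-72277)) + 334*√275) = 59091*((-6469*(-1/27588) + 24715*(-1/72277)) + 334*(5*√11)) = 59091*((6469/27588 - 24715/72277) + 1670*√11) = 59091*(-214277507/1993977876 + 1670*√11) = -4220624055379/664659292 + 98681970*√11 ≈ 3.2728e+8)
(q - 3*14562) - 157950 = ((-4220624055379/664659292 + 98681970*√11) - 3*14562) - 157950 = ((-4220624055379/664659292 + 98681970*√11) - 43686) - 157950 = (-33256929885691/664659292 + 98681970*√11) - 157950 = -138239865057091/664659292 + 98681970*√11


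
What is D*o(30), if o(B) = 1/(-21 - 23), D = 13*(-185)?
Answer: 2405/44 ≈ 54.659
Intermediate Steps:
D = -2405
o(B) = -1/44 (o(B) = 1/(-44) = -1/44)
D*o(30) = -2405*(-1/44) = 2405/44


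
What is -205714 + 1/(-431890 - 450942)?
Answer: -181610902049/882832 ≈ -2.0571e+5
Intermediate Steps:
-205714 + 1/(-431890 - 450942) = -205714 + 1/(-882832) = -205714 - 1/882832 = -181610902049/882832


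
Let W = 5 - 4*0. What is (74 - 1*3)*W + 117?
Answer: 472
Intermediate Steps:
W = 5 (W = 5 + 0 = 5)
(74 - 1*3)*W + 117 = (74 - 1*3)*5 + 117 = (74 - 3)*5 + 117 = 71*5 + 117 = 355 + 117 = 472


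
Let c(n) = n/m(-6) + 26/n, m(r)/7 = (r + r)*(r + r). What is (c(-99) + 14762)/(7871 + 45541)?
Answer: 163677055/592232256 ≈ 0.27637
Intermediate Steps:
m(r) = 28*r² (m(r) = 7*((r + r)*(r + r)) = 7*((2*r)*(2*r)) = 7*(4*r²) = 28*r²)
c(n) = 26/n + n/1008 (c(n) = n/((28*(-6)²)) + 26/n = n/((28*36)) + 26/n = n/1008 + 26/n = 26/n + n/1008)
(c(-99) + 14762)/(7871 + 45541) = ((26/(-99) + (1/1008)*(-99)) + 14762)/(7871 + 45541) = ((26*(-1/99) - 11/112) + 14762)/53412 = ((-26/99 - 11/112) + 14762)*(1/53412) = (-4001/11088 + 14762)*(1/53412) = (163677055/11088)*(1/53412) = 163677055/592232256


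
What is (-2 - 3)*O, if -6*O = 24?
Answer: 20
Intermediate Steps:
O = -4 (O = -⅙*24 = -4)
(-2 - 3)*O = (-2 - 3)*(-4) = -5*(-4) = 20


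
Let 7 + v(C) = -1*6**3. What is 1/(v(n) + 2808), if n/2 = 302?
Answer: 1/2585 ≈ 0.00038685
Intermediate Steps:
n = 604 (n = 2*302 = 604)
v(C) = -223 (v(C) = -7 - 1*6**3 = -7 - 1*216 = -7 - 216 = -223)
1/(v(n) + 2808) = 1/(-223 + 2808) = 1/2585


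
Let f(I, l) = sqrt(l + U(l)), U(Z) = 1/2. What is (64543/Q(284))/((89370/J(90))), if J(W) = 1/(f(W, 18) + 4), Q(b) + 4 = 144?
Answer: -64543/7819875 + 64543*sqrt(74)/62559000 ≈ 0.00062143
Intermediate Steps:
Q(b) = 140 (Q(b) = -4 + 144 = 140)
U(Z) = 1/2
f(I, l) = sqrt(1/2 + l) (f(I, l) = sqrt(l + 1/2) = sqrt(1/2 + l))
J(W) = 1/(4 + sqrt(74)/2) (J(W) = 1/(sqrt(2 + 4*18)/2 + 4) = 1/(sqrt(2 + 72)/2 + 4) = 1/(sqrt(74)/2 + 4) = 1/(4 + sqrt(74)/2))
(64543/Q(284))/((89370/J(90))) = (64543/140)/((89370/(-8/5 + sqrt(74)/5))) = (64543*(1/140))*(-4/223425 + sqrt(74)/446850) = 64543*(-4/223425 + sqrt(74)/446850)/140 = -64543/7819875 + 64543*sqrt(74)/62559000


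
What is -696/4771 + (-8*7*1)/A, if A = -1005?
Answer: -432304/4794855 ≈ -0.090160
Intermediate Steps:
-696/4771 + (-8*7*1)/A = -696/4771 + (-8*7*1)/(-1005) = -696*1/4771 - 56*1*(-1/1005) = -696/4771 - 56*(-1/1005) = -696/4771 + 56/1005 = -432304/4794855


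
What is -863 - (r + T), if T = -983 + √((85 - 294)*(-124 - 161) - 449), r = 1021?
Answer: -901 - 2*√14779 ≈ -1144.1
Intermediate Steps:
T = -983 + 2*√14779 (T = -983 + √(-209*(-285) - 449) = -983 + √(59565 - 449) = -983 + √59116 = -983 + 2*√14779 ≈ -739.86)
-863 - (r + T) = -863 - (1021 + (-983 + 2*√14779)) = -863 - (38 + 2*√14779) = -863 + (-38 - 2*√14779) = -901 - 2*√14779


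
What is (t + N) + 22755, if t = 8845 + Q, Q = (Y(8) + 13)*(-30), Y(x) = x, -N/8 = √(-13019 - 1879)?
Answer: 30970 - 8*I*√14898 ≈ 30970.0 - 976.46*I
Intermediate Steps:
N = -8*I*√14898 (N = -8*√(-13019 - 1879) = -8*I*√14898 ≈ -976.46*I)
Q = -630 (Q = (8 + 13)*(-30) = 21*(-30) = -630)
t = 8215 (t = 8845 - 630 = 8215)
(t + N) + 22755 = (8215 - 8*I*√14898) + 22755 = 30970 - 8*I*√14898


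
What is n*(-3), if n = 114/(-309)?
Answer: 114/103 ≈ 1.1068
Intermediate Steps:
n = -38/103 (n = 114*(-1/309) = -38/103 ≈ -0.36893)
n*(-3) = -38/103*(-3) = 114/103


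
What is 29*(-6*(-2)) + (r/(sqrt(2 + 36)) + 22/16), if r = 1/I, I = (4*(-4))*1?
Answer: 2795/8 - sqrt(38)/608 ≈ 349.36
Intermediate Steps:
I = -16 (I = -16*1 = -16)
r = -1/16 (r = 1/(-16) = -1/16 ≈ -0.062500)
29*(-6*(-2)) + (r/(sqrt(2 + 36)) + 22/16) = 29*(-6*(-2)) + (-1/(16*sqrt(2 + 36)) + 22/16) = 29*12 + (-sqrt(38)/38/16 + 22*(1/16)) = 348 + (-sqrt(38)/608 + 11/8) = 348 + (11/8 - sqrt(38)/608) = 2795/8 - sqrt(38)/608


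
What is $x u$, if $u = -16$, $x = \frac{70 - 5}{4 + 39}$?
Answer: $- \frac{1040}{43} \approx -24.186$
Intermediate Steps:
$x = \frac{65}{43} \approx 1.5116$
$x u = \frac{65}{43} \left(-16\right) = - \frac{1040}{43}$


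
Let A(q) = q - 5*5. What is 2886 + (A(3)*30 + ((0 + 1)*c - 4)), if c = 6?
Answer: 2228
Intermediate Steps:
A(q) = -25 + q (A(q) = q - 25 = -25 + q)
2886 + (A(3)*30 + ((0 + 1)*c - 4)) = 2886 + ((-25 + 3)*30 + ((0 + 1)*6 - 4)) = 2886 + (-22*30 + (1*6 - 4)) = 2886 + (-660 + (6 - 4)) = 2886 + (-660 + 2) = 2886 - 658 = 2228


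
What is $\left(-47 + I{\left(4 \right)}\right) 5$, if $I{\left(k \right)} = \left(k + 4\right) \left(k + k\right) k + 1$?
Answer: $1050$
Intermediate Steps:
$I{\left(k \right)} = 1 + 2 k^{2} \left(4 + k\right)$ ($I{\left(k \right)} = \left(4 + k\right) 2 k k + 1 = 2 k \left(4 + k\right) k + 1 = 2 k^{2} \left(4 + k\right) + 1 = 1 + 2 k^{2} \left(4 + k\right)$)
$\left(-47 + I{\left(4 \right)}\right) 5 = \left(-47 + \left(1 + 2 \cdot 4^{3} + 8 \cdot 4^{2}\right)\right) 5 = \left(-47 + \left(1 + 2 \cdot 64 + 8 \cdot 16\right)\right) 5 = \left(-47 + \left(1 + 128 + 128\right)\right) 5 = \left(-47 + 257\right) 5 = 210 \cdot 5 = 1050$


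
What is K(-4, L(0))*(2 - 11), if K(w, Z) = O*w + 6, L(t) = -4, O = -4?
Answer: -198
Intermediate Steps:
K(w, Z) = 6 - 4*w (K(w, Z) = -4*w + 6 = 6 - 4*w)
K(-4, L(0))*(2 - 11) = (6 - 4*(-4))*(2 - 11) = (6 + 16)*(-9) = 22*(-9) = -198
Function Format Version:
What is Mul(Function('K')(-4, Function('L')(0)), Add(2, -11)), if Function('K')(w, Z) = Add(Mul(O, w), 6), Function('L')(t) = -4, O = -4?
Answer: -198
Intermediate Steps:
Function('K')(w, Z) = Add(6, Mul(-4, w)) (Function('K')(w, Z) = Add(Mul(-4, w), 6) = Add(6, Mul(-4, w)))
Mul(Function('K')(-4, Function('L')(0)), Add(2, -11)) = Mul(Add(6, Mul(-4, -4)), Add(2, -11)) = Mul(Add(6, 16), -9) = Mul(22, -9) = -198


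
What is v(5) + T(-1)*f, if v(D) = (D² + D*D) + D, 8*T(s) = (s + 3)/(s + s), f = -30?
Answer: 235/4 ≈ 58.750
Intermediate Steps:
T(s) = (3 + s)/(16*s) (T(s) = ((s + 3)/(s + s))/8 = ((3 + s)/((2*s)))/8 = ((3 + s)*(1/(2*s)))/8 = ((3 + s)/(2*s))/8 = (3 + s)/(16*s))
v(D) = D + 2*D² (v(D) = (D² + D²) + D = 2*D² + D = D + 2*D²)
v(5) + T(-1)*f = 5*(1 + 2*5) + ((1/16)*(3 - 1)/(-1))*(-30) = 5*(1 + 10) + ((1/16)*(-1)*2)*(-30) = 5*11 - ⅛*(-30) = 55 + 15/4 = 235/4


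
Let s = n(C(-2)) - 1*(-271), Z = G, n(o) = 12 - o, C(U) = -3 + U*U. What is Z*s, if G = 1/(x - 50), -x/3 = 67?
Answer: -282/251 ≈ -1.1235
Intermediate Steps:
x = -201 (x = -3*67 = -201)
C(U) = -3 + U²
G = -1/251 (G = 1/(-201 - 50) = 1/(-251) = -1/251 ≈ -0.0039841)
Z = -1/251 ≈ -0.0039841
s = 282 (s = (12 - (-3 + (-2)²)) - 1*(-271) = (12 - (-3 + 4)) + 271 = (12 - 1*1) + 271 = (12 - 1) + 271 = 11 + 271 = 282)
Z*s = -1/251*282 = -282/251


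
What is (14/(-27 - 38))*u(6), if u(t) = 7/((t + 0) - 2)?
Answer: -49/130 ≈ -0.37692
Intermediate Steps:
u(t) = 7/(-2 + t) (u(t) = 7/(t - 2) = 7/(-2 + t))
(14/(-27 - 38))*u(6) = (14/(-27 - 38))*(7/(-2 + 6)) = (14/(-65))*(7/4) = (-1/65*14)*(7*(¼)) = -14/65*7/4 = -49/130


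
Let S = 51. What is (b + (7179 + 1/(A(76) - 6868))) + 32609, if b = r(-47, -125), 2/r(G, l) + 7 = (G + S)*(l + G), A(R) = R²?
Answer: 30196701841/758940 ≈ 39788.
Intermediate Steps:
r(G, l) = 2/(-7 + (51 + G)*(G + l)) (r(G, l) = 2/(-7 + (G + 51)*(l + G)) = 2/(-7 + (51 + G)*(G + l)))
b = -2/695 (b = 2/(-7 + (-47)² + 51*(-47) + 51*(-125) - 47*(-125)) = 2/(-7 + 2209 - 2397 - 6375 + 5875) = 2/(-695) = 2*(-1/695) = -2/695 ≈ -0.0028777)
(b + (7179 + 1/(A(76) - 6868))) + 32609 = (-2/695 + (7179 + 1/(76² - 6868))) + 32609 = (-2/695 + (7179 + 1/(5776 - 6868))) + 32609 = (-2/695 + (7179 + 1/(-1092))) + 32609 = (-2/695 + (7179 - 1/1092)) + 32609 = (-2/695 + 7839467/1092) + 32609 = 5448427381/758940 + 32609 = 30196701841/758940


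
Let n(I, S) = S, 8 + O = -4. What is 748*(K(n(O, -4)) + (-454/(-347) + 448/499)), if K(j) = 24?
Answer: 3394180152/173153 ≈ 19602.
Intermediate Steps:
O = -12 (O = -8 - 4 = -12)
748*(K(n(O, -4)) + (-454/(-347) + 448/499)) = 748*(24 + (-454/(-347) + 448/499)) = 748*(24 + (-454*(-1/347) + 448*(1/499))) = 748*(24 + (454/347 + 448/499)) = 748*(24 + 382002/173153) = 748*(4537674/173153) = 3394180152/173153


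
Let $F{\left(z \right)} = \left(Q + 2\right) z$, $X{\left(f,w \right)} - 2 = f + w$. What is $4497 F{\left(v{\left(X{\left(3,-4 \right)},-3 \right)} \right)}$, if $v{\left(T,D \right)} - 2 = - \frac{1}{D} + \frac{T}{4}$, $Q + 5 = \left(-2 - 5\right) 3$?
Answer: $-278814$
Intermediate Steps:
$X{\left(f,w \right)} = 2 + f + w$ ($X{\left(f,w \right)} = 2 + \left(f + w\right) = 2 + f + w$)
$Q = -26$ ($Q = -5 + \left(-2 - 5\right) 3 = -5 - 21 = -26$)
$v{\left(T,D \right)} = 2 - \frac{1}{D} + \frac{T}{4}$ ($v{\left(T,D \right)} = 2 + \left(- \frac{1}{D} + \frac{T}{4}\right) = 2 - \frac{1}{D} + \frac{T}{4}$)
$F{\left(z \right)} = - 24 z$ ($F{\left(z \right)} = \left(-26 + 2\right) z = - 24 z$)
$4497 F{\left(v{\left(X{\left(3,-4 \right)},-3 \right)} \right)} = 4497 \left(- 24 \left(2 - \frac{1}{-3} + \frac{2 + 3 - 4}{4}\right)\right) = 4497 \left(- 24 \left(2 - - \frac{1}{3} + \frac{1}{4} \cdot 1\right)\right) = 4497 \left(- 24 \left(2 + \frac{1}{3} + \frac{1}{4}\right)\right) = 4497 \left(\left(-24\right) \frac{31}{12}\right) = 4497 \left(-62\right) = -278814$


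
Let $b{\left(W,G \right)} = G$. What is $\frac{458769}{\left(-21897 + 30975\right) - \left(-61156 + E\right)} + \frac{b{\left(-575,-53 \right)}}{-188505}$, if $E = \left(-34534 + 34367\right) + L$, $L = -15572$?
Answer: $\frac{86484806914}{16206340365} \approx 5.3365$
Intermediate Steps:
$E = -15739$ ($E = \left(-34534 + 34367\right) - 15572 = -167 - 15572 = -15739$)
$\frac{458769}{\left(-21897 + 30975\right) - \left(-61156 + E\right)} + \frac{b{\left(-575,-53 \right)}}{-188505} = \frac{458769}{\left(-21897 + 30975\right) - \left(-61156 - 15739\right)} - \frac{53}{-188505} = \frac{458769}{9078 - -76895} - - \frac{53}{188505} = \frac{458769}{9078 + 76895} + \frac{53}{188505} = \frac{458769}{85973} + \frac{53}{188505} = \frac{86484806914}{16206340365}$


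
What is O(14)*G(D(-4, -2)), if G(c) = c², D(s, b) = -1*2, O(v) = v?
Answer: 56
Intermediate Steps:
D(s, b) = -2
O(14)*G(D(-4, -2)) = 14*(-2)² = 14*4 = 56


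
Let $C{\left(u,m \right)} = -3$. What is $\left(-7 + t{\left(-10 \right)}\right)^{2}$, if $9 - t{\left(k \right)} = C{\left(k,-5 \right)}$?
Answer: $25$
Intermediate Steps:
$t{\left(k \right)} = 12$ ($t{\left(k \right)} = 9 - -3 = 9 + 3 = 12$)
$\left(-7 + t{\left(-10 \right)}\right)^{2} = \left(-7 + 12\right)^{2} = 5^{2} = 25$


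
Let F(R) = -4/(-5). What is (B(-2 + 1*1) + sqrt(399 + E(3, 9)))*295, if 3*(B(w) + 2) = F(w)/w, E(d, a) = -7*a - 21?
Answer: -2006/3 + 885*sqrt(35) ≈ 4567.1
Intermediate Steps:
E(d, a) = -21 - 7*a
F(R) = 4/5 (F(R) = -4*(-1/5) = 4/5)
B(w) = -2 + 4/(15*w) (B(w) = -2 + (4/(5*w))/3 = -2 + 4/(15*w))
(B(-2 + 1*1) + sqrt(399 + E(3, 9)))*295 = ((-2 + 4/(15*(-2 + 1*1))) + sqrt(399 + (-21 - 7*9)))*295 = ((-2 + 4/(15*(-2 + 1))) + sqrt(399 + (-21 - 63)))*295 = ((-2 + (4/15)/(-1)) + sqrt(399 - 84))*295 = ((-2 + (4/15)*(-1)) + sqrt(315))*295 = ((-2 - 4/15) + 3*sqrt(35))*295 = (-34/15 + 3*sqrt(35))*295 = -2006/3 + 885*sqrt(35)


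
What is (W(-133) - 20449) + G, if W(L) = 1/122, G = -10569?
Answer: -3784195/122 ≈ -31018.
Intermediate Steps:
W(L) = 1/122
(W(-133) - 20449) + G = (1/122 - 20449) - 10569 = -2494777/122 - 10569 = -3784195/122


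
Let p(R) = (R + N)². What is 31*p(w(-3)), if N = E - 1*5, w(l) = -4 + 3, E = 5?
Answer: 31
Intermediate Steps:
w(l) = -1
N = 0 (N = 5 - 1*5 = 5 - 5 = 0)
p(R) = R² (p(R) = (R + 0)² = R²)
31*p(w(-3)) = 31*(-1)² = 31*1 = 31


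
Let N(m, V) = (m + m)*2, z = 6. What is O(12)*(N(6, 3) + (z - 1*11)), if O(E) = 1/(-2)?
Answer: -19/2 ≈ -9.5000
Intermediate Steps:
N(m, V) = 4*m (N(m, V) = (2*m)*2 = 4*m)
O(E) = -½
O(12)*(N(6, 3) + (z - 1*11)) = -(4*6 + (6 - 1*11))/2 = -(24 + (6 - 11))/2 = -(24 - 5)/2 = -½*19 = -19/2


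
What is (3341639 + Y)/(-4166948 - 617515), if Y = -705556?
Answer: -2636083/4784463 ≈ -0.55097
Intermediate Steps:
(3341639 + Y)/(-4166948 - 617515) = (3341639 - 705556)/(-4166948 - 617515) = 2636083/(-4784463) = 2636083*(-1/4784463) = -2636083/4784463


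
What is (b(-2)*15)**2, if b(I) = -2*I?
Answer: 3600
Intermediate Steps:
(b(-2)*15)**2 = (-2*(-2)*15)**2 = (4*15)**2 = 60**2 = 3600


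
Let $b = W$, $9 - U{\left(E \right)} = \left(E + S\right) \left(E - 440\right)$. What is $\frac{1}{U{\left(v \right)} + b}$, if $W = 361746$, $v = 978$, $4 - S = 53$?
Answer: $- \frac{1}{138047} \approx -7.2439 \cdot 10^{-6}$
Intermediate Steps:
$S = -49$ ($S = 4 - 53 = -49$)
$U{\left(E \right)} = 9 - \left(-440 + E\right) \left(-49 + E\right)$ ($U{\left(E \right)} = 9 - \left(E - 49\right) \left(E - 440\right) = 9 - \left(-49 + E\right) \left(-440 + E\right) = 9 - \left(-440 + E\right) \left(-49 + E\right)$)
$b = 361746$
$\frac{1}{U{\left(v \right)} + b} = \frac{1}{\left(-21551 - 978^{2} + 489 \cdot 978\right) + 361746} = \frac{1}{\left(-21551 - 956484 + 478242\right) + 361746} = \frac{1}{-499793 + 361746} = \frac{1}{-138047} = - \frac{1}{138047}$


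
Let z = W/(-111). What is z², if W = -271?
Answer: 73441/12321 ≈ 5.9606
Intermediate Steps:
z = 271/111 (z = -271/(-111) = -271*(-1/111) = 271/111 ≈ 2.4414)
z² = (271/111)² = 73441/12321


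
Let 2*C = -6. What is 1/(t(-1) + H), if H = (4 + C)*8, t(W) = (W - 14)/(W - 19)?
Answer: 4/35 ≈ 0.11429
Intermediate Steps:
C = -3 (C = (½)*(-6) = -3)
t(W) = (-14 + W)/(-19 + W)
H = 8 (H = (4 - 3)*8 = 1*8 = 8)
1/(t(-1) + H) = 1/((-14 - 1)/(-19 - 1) + 8) = 1/(-15/(-20) + 8) = 1/(-1/20*(-15) + 8) = 1/(¾ + 8) = 1/(35/4) = 4/35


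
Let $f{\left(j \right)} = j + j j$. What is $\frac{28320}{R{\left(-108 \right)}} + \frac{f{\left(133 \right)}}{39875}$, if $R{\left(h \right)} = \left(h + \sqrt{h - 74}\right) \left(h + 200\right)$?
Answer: $\frac{2 \left(- 119022576 i + 204953 \sqrt{182}\right)}{917125 \left(\sqrt{182} + 108 i\right)} \approx -2.3595 - 0.35057 i$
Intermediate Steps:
$f{\left(j \right)} = j + j^{2}$
$R{\left(h \right)} = \left(200 + h\right) \left(h + \sqrt{-74 + h}\right)$ ($R{\left(h \right)} = \left(h + \sqrt{-74 + h}\right) \left(200 + h\right) = \left(200 + h\right) \left(h + \sqrt{-74 + h}\right)$)
$\frac{28320}{R{\left(-108 \right)}} + \frac{f{\left(133 \right)}}{39875} = \frac{28320}{\left(-108\right)^{2} + 200 \left(-108\right) + 200 \sqrt{-74 - 108} - 108 \sqrt{-74 - 108}} + \frac{133 \left(1 + 133\right)}{39875} = \frac{28320}{11664 - 21600 + 200 \sqrt{-182} - 108 \sqrt{-182}} + 133 \cdot 134 \cdot \frac{1}{39875} = \frac{28320}{11664 - 21600 + 200 i \sqrt{182} - 108 i \sqrt{182}} + 17822 \cdot \frac{1}{39875} = \frac{28320}{11664 - 21600 + 200 i \sqrt{182} - 108 i \sqrt{182}} + \frac{17822}{39875} = \frac{28320}{-9936 + 92 i \sqrt{182}} + \frac{17822}{39875} = \frac{17822}{39875} + \frac{28320}{-9936 + 92 i \sqrt{182}}$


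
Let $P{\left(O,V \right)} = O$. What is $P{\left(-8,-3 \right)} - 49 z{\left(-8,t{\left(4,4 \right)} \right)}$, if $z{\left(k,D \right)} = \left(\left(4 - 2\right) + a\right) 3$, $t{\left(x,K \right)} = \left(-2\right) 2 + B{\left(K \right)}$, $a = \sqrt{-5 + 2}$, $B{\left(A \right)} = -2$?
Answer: $-302 - 147 i \sqrt{3} \approx -302.0 - 254.61 i$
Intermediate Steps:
$a = i \sqrt{3}$ ($a = \sqrt{-3} = i \sqrt{3} \approx 1.732 i$)
$t{\left(x,K \right)} = -6$ ($t{\left(x,K \right)} = \left(-2\right) 2 - 2 = -4 - 2 = -6$)
$z{\left(k,D \right)} = 6 + 3 i \sqrt{3}$ ($z{\left(k,D \right)} = \left(\left(4 - 2\right) + i \sqrt{3}\right) 3 = \left(2 + i \sqrt{3}\right) 3 = 6 + 3 i \sqrt{3}$)
$P{\left(-8,-3 \right)} - 49 z{\left(-8,t{\left(4,4 \right)} \right)} = -8 - 49 \left(6 + 3 i \sqrt{3}\right) = -8 - \left(294 + 147 i \sqrt{3}\right) = -302 - 147 i \sqrt{3}$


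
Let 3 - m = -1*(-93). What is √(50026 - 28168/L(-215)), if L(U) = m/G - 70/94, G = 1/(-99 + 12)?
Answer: √270932536649426/73595 ≈ 223.66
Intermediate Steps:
G = -1/87 (G = 1/(-87) = -1/87 ≈ -0.011494)
m = -90 (m = 3 - (-1)*(-93) = 3 - 1*93 = 3 - 93 = -90)
L(U) = 367975/47 (L(U) = -90/(-1/87) - 70/94 = -90*(-87) - 70*1/94 = 7830 - 35/47 = 367975/47)
√(50026 - 28168/L(-215)) = √(50026 - 28168/367975/47) = √(50026 - 28168*47/367975) = √(50026 - 1323896/367975) = √(18406993454/367975) = √270932536649426/73595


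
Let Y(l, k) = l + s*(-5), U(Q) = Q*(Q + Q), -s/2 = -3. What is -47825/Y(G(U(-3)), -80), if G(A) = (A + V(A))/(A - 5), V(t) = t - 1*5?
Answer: 621725/359 ≈ 1731.8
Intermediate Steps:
s = 6 (s = -2*(-3) = 6)
U(Q) = 2*Q² (U(Q) = Q*(2*Q) = 2*Q²)
V(t) = -5 + t (V(t) = t - 5 = -5 + t)
G(A) = (-5 + 2*A)/(-5 + A) (G(A) = (A + (-5 + A))/(A - 5) = (-5 + 2*A)/(-5 + A))
Y(l, k) = -30 + l (Y(l, k) = l + 6*(-5) = l - 30 = -30 + l)
-47825/Y(G(U(-3)), -80) = -47825/(-30 + (-5 + 2*(2*(-3)²))/(-5 + 2*(-3)²)) = -47825/(-30 + (-5 + 2*(2*9))/(-5 + 2*9)) = -47825/(-30 + (-5 + 2*18)/(-5 + 18)) = -47825/(-30 + (-5 + 36)/13) = -47825/(-30 + (1/13)*31) = -47825/(-30 + 31/13) = -47825/(-359/13) = -47825*(-13/359) = 621725/359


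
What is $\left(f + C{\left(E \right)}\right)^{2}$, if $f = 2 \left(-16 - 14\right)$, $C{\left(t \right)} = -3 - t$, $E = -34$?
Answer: $841$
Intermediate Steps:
$f = -60$ ($f = 2 \left(-30\right) = -60$)
$\left(f + C{\left(E \right)}\right)^{2} = \left(-60 - -31\right)^{2} = \left(-60 + \left(-3 + 34\right)\right)^{2} = \left(-60 + 31\right)^{2} = \left(-29\right)^{2} = 841$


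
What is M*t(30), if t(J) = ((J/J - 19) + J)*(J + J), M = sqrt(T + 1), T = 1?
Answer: 720*sqrt(2) ≈ 1018.2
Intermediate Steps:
M = sqrt(2) (M = sqrt(1 + 1) = sqrt(2) ≈ 1.4142)
t(J) = 2*J*(-18 + J) (t(J) = ((1 - 19) + J)*(2*J) = (-18 + J)*(2*J) = 2*J*(-18 + J))
M*t(30) = sqrt(2)*(2*30*(-18 + 30)) = sqrt(2)*(2*30*12) = sqrt(2)*720 = 720*sqrt(2)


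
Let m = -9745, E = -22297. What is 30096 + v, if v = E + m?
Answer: -1946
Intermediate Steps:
v = -32042 (v = -22297 - 9745 = -32042)
30096 + v = 30096 - 32042 = -1946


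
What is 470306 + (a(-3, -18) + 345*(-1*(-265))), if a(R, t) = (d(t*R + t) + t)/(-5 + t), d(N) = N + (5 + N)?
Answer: 12919754/23 ≈ 5.6173e+5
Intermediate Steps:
d(N) = 5 + 2*N
a(R, t) = (5 + 3*t + 2*R*t)/(-5 + t) (a(R, t) = ((5 + 2*(t*R + t)) + t)/(-5 + t) = ((5 + 2*(R*t + t)) + t)/(-5 + t) = ((5 + 2*(t + R*t)) + t)/(-5 + t) = ((5 + (2*t + 2*R*t)) + t)/(-5 + t) = ((5 + 2*t + 2*R*t) + t)/(-5 + t) = (5 + 3*t + 2*R*t)/(-5 + t))
470306 + (a(-3, -18) + 345*(-1*(-265))) = 470306 + ((5 - 18 + 2*(-18)*(1 - 3))/(-5 - 18) + 345*(-1*(-265))) = 470306 + ((5 - 18 + 2*(-18)*(-2))/(-23) + 345*265) = 470306 + (-(5 - 18 + 72)/23 + 91425) = 470306 + (-1/23*59 + 91425) = 470306 + (-59/23 + 91425) = 470306 + 2102716/23 = 12919754/23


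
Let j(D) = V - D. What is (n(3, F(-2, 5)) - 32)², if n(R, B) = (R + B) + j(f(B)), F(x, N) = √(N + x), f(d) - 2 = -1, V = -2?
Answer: (32 - √3)² ≈ 916.15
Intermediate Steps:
f(d) = 1 (f(d) = 2 - 1 = 1)
j(D) = -2 - D
n(R, B) = -3 + B + R (n(R, B) = (R + B) + (-2 - 1*1) = (B + R) + (-2 - 1) = (B + R) - 3 = -3 + B + R)
(n(3, F(-2, 5)) - 32)² = ((-3 + √(5 - 2) + 3) - 32)² = ((-3 + √3 + 3) - 32)² = (√3 - 32)² = (-32 + √3)²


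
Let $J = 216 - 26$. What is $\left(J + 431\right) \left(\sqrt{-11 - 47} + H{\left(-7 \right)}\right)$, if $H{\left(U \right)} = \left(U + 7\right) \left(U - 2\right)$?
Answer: $621 i \sqrt{58} \approx 4729.4 i$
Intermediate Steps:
$H{\left(U \right)} = \left(-2 + U\right) \left(7 + U\right)$ ($H{\left(U \right)} = \left(7 + U\right) \left(-2 + U\right) = \left(-2 + U\right) \left(7 + U\right)$)
$J = 190$
$\left(J + 431\right) \left(\sqrt{-11 - 47} + H{\left(-7 \right)}\right) = \left(190 + 431\right) \left(\sqrt{-11 - 47} + \left(-14 + \left(-7\right)^{2} + 5 \left(-7\right)\right)\right) = 621 \left(\sqrt{-58} - 0\right) = 621 \left(i \sqrt{58} + 0\right) = 621 i \sqrt{58}$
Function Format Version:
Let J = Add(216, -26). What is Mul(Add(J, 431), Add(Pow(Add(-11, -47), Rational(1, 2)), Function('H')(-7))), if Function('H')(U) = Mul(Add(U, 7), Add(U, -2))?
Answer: Mul(621, I, Pow(58, Rational(1, 2))) ≈ Mul(4729.4, I)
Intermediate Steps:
Function('H')(U) = Mul(Add(-2, U), Add(7, U)) (Function('H')(U) = Mul(Add(7, U), Add(-2, U)) = Mul(Add(-2, U), Add(7, U)))
J = 190
Mul(Add(J, 431), Add(Pow(Add(-11, -47), Rational(1, 2)), Function('H')(-7))) = Mul(Add(190, 431), Add(Pow(Add(-11, -47), Rational(1, 2)), Add(-14, Pow(-7, 2), Mul(5, -7)))) = Mul(621, Add(Pow(-58, Rational(1, 2)), Add(-14, 49, -35))) = Mul(621, Add(Mul(I, Pow(58, Rational(1, 2))), 0)) = Mul(621, Mul(I, Pow(58, Rational(1, 2)))) = Mul(621, I, Pow(58, Rational(1, 2)))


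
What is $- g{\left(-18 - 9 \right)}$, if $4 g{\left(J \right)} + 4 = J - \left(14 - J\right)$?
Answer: $18$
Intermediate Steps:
$g{\left(J \right)} = - \frac{9}{2} + \frac{J}{2}$ ($g{\left(J \right)} = -1 + \frac{J - \left(14 - J\right)}{4} = -1 + \frac{J + \left(-14 + J\right)}{4} = -1 + \frac{-14 + 2 J}{4} = -1 + \left(- \frac{7}{2} + \frac{J}{2}\right) = - \frac{9}{2} + \frac{J}{2}$)
$- g{\left(-18 - 9 \right)} = - (- \frac{9}{2} + \frac{-18 - 9}{2}) = - (- \frac{9}{2} + \frac{1}{2} \left(-27\right)) = - (- \frac{9}{2} - \frac{27}{2}) = \left(-1\right) \left(-18\right) = 18$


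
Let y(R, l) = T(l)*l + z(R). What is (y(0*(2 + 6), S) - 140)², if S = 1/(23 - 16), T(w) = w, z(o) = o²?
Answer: 47045881/2401 ≈ 19594.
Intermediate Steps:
S = ⅐ (S = 1/7 = ⅐ ≈ 0.14286)
y(R, l) = R² + l² (y(R, l) = l*l + R² = l² + R² = R² + l²)
(y(0*(2 + 6), S) - 140)² = (((0*(2 + 6))² + (⅐)²) - 140)² = (((0*8)² + 1/49) - 140)² = ((0² + 1/49) - 140)² = ((0 + 1/49) - 140)² = (1/49 - 140)² = (-6859/49)² = 47045881/2401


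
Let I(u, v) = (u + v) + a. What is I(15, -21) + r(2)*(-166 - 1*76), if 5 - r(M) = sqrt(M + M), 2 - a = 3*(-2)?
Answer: -724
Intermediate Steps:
a = 8 (a = 2 - 3*(-2) = 2 - 1*(-6) = 2 + 6 = 8)
I(u, v) = 8 + u + v (I(u, v) = (u + v) + 8 = 8 + u + v)
r(M) = 5 - sqrt(2)*sqrt(M) (r(M) = 5 - sqrt(M + M) = 5 - sqrt(2*M) = 5 - sqrt(2)*sqrt(M))
I(15, -21) + r(2)*(-166 - 1*76) = (8 + 15 - 21) + (5 - sqrt(2)*sqrt(2))*(-166 - 1*76) = 2 + (5 - 2)*(-166 - 76) = 2 + 3*(-242) = 2 - 726 = -724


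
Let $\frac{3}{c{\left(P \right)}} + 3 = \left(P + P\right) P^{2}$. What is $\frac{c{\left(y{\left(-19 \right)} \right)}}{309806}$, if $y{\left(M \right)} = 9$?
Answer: $\frac{1}{150255910} \approx 6.6553 \cdot 10^{-9}$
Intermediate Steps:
$c{\left(P \right)} = \frac{3}{-3 + 2 P^{3}}$ ($c{\left(P \right)} = \frac{3}{-3 + \left(P + P\right) P^{2}} = \frac{3}{-3 + 2 P P^{2}} = \frac{3}{-3 + 2 P^{3}}$)
$\frac{c{\left(y{\left(-19 \right)} \right)}}{309806} = \frac{3 \frac{1}{-3 + 2 \cdot 9^{3}}}{309806} = \frac{3}{-3 + 2 \cdot 729} \cdot \frac{1}{309806} = \frac{3}{-3 + 1458} \cdot \frac{1}{309806} = \frac{3}{1455} \cdot \frac{1}{309806} = 3 \cdot \frac{1}{1455} \cdot \frac{1}{309806} = \frac{1}{485} \cdot \frac{1}{309806} = \frac{1}{150255910}$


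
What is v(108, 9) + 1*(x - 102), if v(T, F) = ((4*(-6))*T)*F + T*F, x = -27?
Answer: -22485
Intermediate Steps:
v(T, F) = -23*F*T (v(T, F) = (-24*T)*F + F*T = -24*F*T + F*T = -23*F*T)
v(108, 9) + 1*(x - 102) = -23*9*108 + 1*(-27 - 102) = -22356 + 1*(-129) = -22356 - 129 = -22485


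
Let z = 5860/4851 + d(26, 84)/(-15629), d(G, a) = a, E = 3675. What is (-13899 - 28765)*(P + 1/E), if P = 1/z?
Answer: -1486392448164073/41885103225 ≈ -35487.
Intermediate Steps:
z = 91178456/75816279 (z = 5860/4851 + 84/(-15629) = 5860*(1/4851) + 84*(-1/15629) = 5860/4851 - 84/15629 = 91178456/75816279 ≈ 1.2026)
P = 75816279/91178456 (P = 1/(91178456/75816279) = 75816279/91178456 ≈ 0.83152)
(-13899 - 28765)*(P + 1/E) = (-13899 - 28765)*(75816279/91178456 + 1/3675) = -42664*(75816279/91178456 + 1/3675) = -42664*278716003781/335080825800 = -1486392448164073/41885103225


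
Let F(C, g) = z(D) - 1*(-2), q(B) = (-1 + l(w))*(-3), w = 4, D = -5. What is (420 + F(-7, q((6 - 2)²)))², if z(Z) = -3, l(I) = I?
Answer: 175561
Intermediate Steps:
q(B) = -9 (q(B) = (-1 + 4)*(-3) = 3*(-3) = -9)
F(C, g) = -1 (F(C, g) = -3 - 1*(-2) = -3 + 2 = -1)
(420 + F(-7, q((6 - 2)²)))² = (420 - 1)² = 419² = 175561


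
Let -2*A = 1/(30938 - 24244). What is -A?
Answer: 1/13388 ≈ 7.4694e-5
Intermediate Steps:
A = -1/13388 (A = -1/(2*(30938 - 24244)) = -1/2/6694 = -1/2*1/6694 = -1/13388 ≈ -7.4694e-5)
-A = -1*(-1/13388) = 1/13388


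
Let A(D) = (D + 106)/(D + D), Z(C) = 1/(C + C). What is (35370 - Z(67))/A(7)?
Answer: 33177053/7571 ≈ 4382.1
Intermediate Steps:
Z(C) = 1/(2*C)
A(D) = (106 + D)/(2*D) (A(D) = (106 + D)/((2*D)) = (106 + D)*(1/(2*D)) = (106 + D)/(2*D))
(35370 - Z(67))/A(7) = (35370 - 1/(2*67))/(((½)*(106 + 7)/7)) = (35370 - 1/(2*67))/(((½)*(⅐)*113)) = (35370 - 1*1/134)/(113/14) = (35370 - 1/134)*(14/113) = (4739579/134)*(14/113) = 33177053/7571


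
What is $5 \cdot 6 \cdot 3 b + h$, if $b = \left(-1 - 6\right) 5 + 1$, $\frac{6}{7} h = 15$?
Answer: $- \frac{6085}{2} \approx -3042.5$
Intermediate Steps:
$h = \frac{35}{2}$ ($h = \frac{7}{6} \cdot 15 = \frac{35}{2} \approx 17.5$)
$b = -34$ ($b = \left(-1 - 6\right) 5 + 1 = \left(-7\right) 5 + 1 = -35 + 1 = -34$)
$5 \cdot 6 \cdot 3 b + h = 5 \cdot 6 \cdot 3 \left(-34\right) + \frac{35}{2} = 30 \cdot 3 \left(-34\right) + \frac{35}{2} = 90 \left(-34\right) + \frac{35}{2} = -3060 + \frac{35}{2} = - \frac{6085}{2}$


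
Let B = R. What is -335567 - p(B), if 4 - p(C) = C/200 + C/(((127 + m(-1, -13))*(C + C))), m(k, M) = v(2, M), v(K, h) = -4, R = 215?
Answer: -1651004011/4920 ≈ -3.3557e+5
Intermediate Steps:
m(k, M) = -4
B = 215
p(C) = 983/246 - C/200 (p(C) = 4 - (C/200 + C/(((127 - 4)*(C + C)))) = 4 - (C*(1/200) + C/((123*(2*C)))) = 4 - (C/200 + C/((246*C))) = 4 - (C/200 + C*(1/(246*C))) = 4 - (C/200 + 1/246) = 4 - (1/246 + C/200) = 4 + (-1/246 - C/200) = 983/246 - C/200)
-335567 - p(B) = -335567 - (983/246 - 1/200*215) = -335567 - (983/246 - 43/40) = -335567 - 1*14371/4920 = -335567 - 14371/4920 = -1651004011/4920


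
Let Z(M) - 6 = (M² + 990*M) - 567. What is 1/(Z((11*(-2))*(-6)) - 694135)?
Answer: -1/546592 ≈ -1.8295e-6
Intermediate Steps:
Z(M) = -561 + M² + 990*M (Z(M) = 6 + ((M² + 990*M) - 567) = 6 + (-567 + M² + 990*M) = -561 + M² + 990*M)
1/(Z((11*(-2))*(-6)) - 694135) = 1/((-561 + ((11*(-2))*(-6))² + 990*((11*(-2))*(-6))) - 694135) = 1/((-561 + (-22*(-6))² + 990*(-22*(-6))) - 694135) = 1/((-561 + 132² + 990*132) - 694135) = 1/((-561 + 17424 + 130680) - 694135) = 1/(147543 - 694135) = 1/(-546592) = -1/546592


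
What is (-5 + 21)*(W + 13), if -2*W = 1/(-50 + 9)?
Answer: 8536/41 ≈ 208.20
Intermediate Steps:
W = 1/82 (W = -1/(2*(-50 + 9)) = -½/(-41) = -½*(-1/41) = 1/82 ≈ 0.012195)
(-5 + 21)*(W + 13) = (-5 + 21)*(1/82 + 13) = 16*(1067/82) = 8536/41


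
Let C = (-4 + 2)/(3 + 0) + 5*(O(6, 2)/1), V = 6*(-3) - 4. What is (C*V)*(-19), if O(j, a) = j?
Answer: 36784/3 ≈ 12261.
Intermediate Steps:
V = -22 (V = -18 - 4 = -22)
C = 88/3 (C = (-4 + 2)/(3 + 0) + 5*(6/1) = -2/3 + 5*(6*1) = -2*⅓ + 5*6 = -⅔ + 30 = 88/3 ≈ 29.333)
(C*V)*(-19) = ((88/3)*(-22))*(-19) = -1936/3*(-19) = 36784/3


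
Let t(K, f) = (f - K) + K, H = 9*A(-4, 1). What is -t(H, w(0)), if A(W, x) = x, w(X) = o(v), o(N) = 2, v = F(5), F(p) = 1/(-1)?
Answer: -2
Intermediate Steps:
F(p) = -1
v = -1
w(X) = 2
H = 9 (H = 9*1 = 9)
t(K, f) = f
-t(H, w(0)) = -1*2 = -2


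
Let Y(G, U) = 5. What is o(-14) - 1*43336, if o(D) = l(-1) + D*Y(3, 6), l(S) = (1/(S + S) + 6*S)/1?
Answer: -86825/2 ≈ -43413.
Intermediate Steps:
l(S) = 1/(2*S) + 6*S (l(S) = (1/(2*S) + 6*S)*1 = 1/(2*S) + 6*S)
o(D) = -13/2 + 5*D (o(D) = ((1/2)/(-1) + 6*(-1)) + D*5 = ((1/2)*(-1) - 6) + 5*D = (-1/2 - 6) + 5*D = -13/2 + 5*D)
o(-14) - 1*43336 = (-13/2 + 5*(-14)) - 1*43336 = (-13/2 - 70) - 43336 = -153/2 - 43336 = -86825/2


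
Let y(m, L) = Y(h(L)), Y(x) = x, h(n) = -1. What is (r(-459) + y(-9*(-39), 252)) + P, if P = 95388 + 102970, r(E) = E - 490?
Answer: 197408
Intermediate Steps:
y(m, L) = -1
r(E) = -490 + E
P = 198358
(r(-459) + y(-9*(-39), 252)) + P = ((-490 - 459) - 1) + 198358 = (-949 - 1) + 198358 = -950 + 198358 = 197408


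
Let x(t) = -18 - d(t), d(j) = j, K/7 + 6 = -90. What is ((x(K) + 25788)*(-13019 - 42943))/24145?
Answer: -1479747204/24145 ≈ -61286.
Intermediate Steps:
K = -672 (K = -42 + 7*(-90) = -42 - 630 = -672)
x(t) = -18 - t
((x(K) + 25788)*(-13019 - 42943))/24145 = (((-18 - 1*(-672)) + 25788)*(-13019 - 42943))/24145 = (((-18 + 672) + 25788)*(-55962))*(1/24145) = ((654 + 25788)*(-55962))*(1/24145) = (26442*(-55962))*(1/24145) = -1479747204*1/24145 = -1479747204/24145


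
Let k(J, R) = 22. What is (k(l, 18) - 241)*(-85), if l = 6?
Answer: 18615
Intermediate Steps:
(k(l, 18) - 241)*(-85) = (22 - 241)*(-85) = -219*(-85) = 18615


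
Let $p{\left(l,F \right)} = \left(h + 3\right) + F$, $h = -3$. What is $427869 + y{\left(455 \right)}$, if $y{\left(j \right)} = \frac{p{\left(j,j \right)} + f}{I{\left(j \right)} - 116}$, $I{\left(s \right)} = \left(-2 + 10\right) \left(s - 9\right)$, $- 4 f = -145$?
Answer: $\frac{5908017117}{13808} \approx 4.2787 \cdot 10^{5}$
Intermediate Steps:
$f = \frac{145}{4}$ ($f = \left(- \frac{1}{4}\right) \left(-145\right) = \frac{145}{4} \approx 36.25$)
$p{\left(l,F \right)} = F$ ($p{\left(l,F \right)} = \left(-3 + 3\right) + F = 0 + F = F$)
$I{\left(s \right)} = -72 + 8 s$ ($I{\left(s \right)} = 8 \left(-9 + s\right) = -72 + 8 s$)
$y{\left(j \right)} = \frac{\frac{145}{4} + j}{-188 + 8 j}$ ($y{\left(j \right)} = \frac{j + \frac{145}{4}}{\left(-72 + 8 j\right) - 116} = \frac{\frac{145}{4} + j}{-188 + 8 j}$)
$427869 + y{\left(455 \right)} = 427869 + \frac{145 + 4 \cdot 455}{16 \left(-47 + 2 \cdot 455\right)} = 427869 + \frac{145 + 1820}{16 \left(-47 + 910\right)} = 427869 + \frac{1}{16} \cdot \frac{1}{863} \cdot 1965 = 427869 + \frac{1965}{13808} = \frac{5908017117}{13808}$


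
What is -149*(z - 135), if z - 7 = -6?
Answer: 19966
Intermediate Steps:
z = 1 (z = 7 - 6 = 1)
-149*(z - 135) = -149*(1 - 135) = -149*(-134) = 19966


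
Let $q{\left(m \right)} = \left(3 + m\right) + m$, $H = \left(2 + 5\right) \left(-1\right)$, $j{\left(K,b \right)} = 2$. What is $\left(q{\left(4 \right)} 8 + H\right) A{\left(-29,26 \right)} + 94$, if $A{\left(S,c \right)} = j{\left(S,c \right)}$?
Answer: $256$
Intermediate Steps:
$H = -7$ ($H = 7 \left(-1\right) = -7$)
$A{\left(S,c \right)} = 2$
$q{\left(m \right)} = 3 + 2 m$
$\left(q{\left(4 \right)} 8 + H\right) A{\left(-29,26 \right)} + 94 = \left(\left(3 + 2 \cdot 4\right) 8 - 7\right) 2 + 94 = \left(\left(3 + 8\right) 8 - 7\right) 2 + 94 = \left(11 \cdot 8 - 7\right) 2 + 94 = \left(88 - 7\right) 2 + 94 = 81 \cdot 2 + 94 = 162 + 94 = 256$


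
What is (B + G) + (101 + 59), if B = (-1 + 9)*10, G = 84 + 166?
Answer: 490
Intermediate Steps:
G = 250
B = 80 (B = 8*10 = 80)
(B + G) + (101 + 59) = (80 + 250) + (101 + 59) = 330 + 160 = 490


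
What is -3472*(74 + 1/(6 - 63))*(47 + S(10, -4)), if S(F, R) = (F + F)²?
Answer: -2181572176/19 ≈ -1.1482e+8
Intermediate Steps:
S(F, R) = 4*F² (S(F, R) = (2*F)² = 4*F²)
-3472*(74 + 1/(6 - 63))*(47 + S(10, -4)) = -3472*(74 + 1/(6 - 63))*(47 + 4*10²) = -3472*(74 + 1/(-57))*(47 + 4*100) = -3472*(74 - 1/57)*(47 + 400) = -14641424*447/57 = -3472*628333/19 = -2181572176/19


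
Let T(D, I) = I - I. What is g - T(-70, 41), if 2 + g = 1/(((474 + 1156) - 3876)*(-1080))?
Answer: -4851359/2425680 ≈ -2.0000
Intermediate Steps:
T(D, I) = 0
g = -4851359/2425680 (g = -2 + 1/(((474 + 1156) - 3876)*(-1080)) = -2 - 1/1080/(1630 - 3876) = -2 - 1/1080/(-2246) = -2 - 1/2246*(-1/1080) = -2 + 1/2425680 = -4851359/2425680 ≈ -2.0000)
g - T(-70, 41) = -4851359/2425680 - 1*0 = -4851359/2425680 + 0 = -4851359/2425680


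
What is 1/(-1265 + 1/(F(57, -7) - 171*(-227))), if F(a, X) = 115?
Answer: -38932/49248979 ≈ -0.00079051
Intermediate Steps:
1/(-1265 + 1/(F(57, -7) - 171*(-227))) = 1/(-1265 + 1/(115 - 171*(-227))) = 1/(-1265 + 1/(115 + 38817)) = 1/(-1265 + 1/38932) = 1/(-49248979/38932) = -38932/49248979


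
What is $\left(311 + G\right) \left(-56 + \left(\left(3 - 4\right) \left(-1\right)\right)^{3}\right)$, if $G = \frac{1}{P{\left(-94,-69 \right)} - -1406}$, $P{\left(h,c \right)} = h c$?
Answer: $- \frac{134992715}{7892} \approx -17105.0$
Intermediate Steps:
$P{\left(h,c \right)} = c h$
$G = \frac{1}{7892}$ ($G = \frac{1}{\left(-69\right) \left(-94\right) - -1406} = \frac{1}{6486 + 1406} = \frac{1}{7892} \approx 0.00012671$)
$\left(311 + G\right) \left(-56 + \left(\left(3 - 4\right) \left(-1\right)\right)^{3}\right) = \left(311 + \frac{1}{7892}\right) \left(-56 + \left(\left(3 - 4\right) \left(-1\right)\right)^{3}\right) = \frac{2454413 \left(-56 + \left(\left(3 - 4\right) \left(-1\right)\right)^{3}\right)}{7892} = \frac{2454413 \left(-56 + \left(\left(-1\right) \left(-1\right)\right)^{3}\right)}{7892} = \frac{2454413 \left(-56 + 1^{3}\right)}{7892} = \frac{2454413 \left(-56 + 1\right)}{7892} = \frac{2454413}{7892} \left(-55\right) = - \frac{134992715}{7892}$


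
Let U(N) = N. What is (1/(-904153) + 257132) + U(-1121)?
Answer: 231473113682/904153 ≈ 2.5601e+5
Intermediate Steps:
(1/(-904153) + 257132) + U(-1121) = (1/(-904153) + 257132) - 1121 = (-1/904153 + 257132) - 1121 = 232486669195/904153 - 1121 = 231473113682/904153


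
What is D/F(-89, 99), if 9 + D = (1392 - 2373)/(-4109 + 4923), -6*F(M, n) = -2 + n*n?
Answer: 24921/3988193 ≈ 0.0062487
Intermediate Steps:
F(M, n) = ⅓ - n²/6 (F(M, n) = -(-2 + n*n)/6 = -(-2 + n²)/6 = ⅓ - n²/6)
D = -8307/814 (D = -9 + (1392 - 2373)/(-4109 + 4923) = -9 - 981/814 = -8307/814 ≈ -10.205)
D/F(-89, 99) = -8307/(814*(⅓ - ⅙*99²)) = -8307/(814*(⅓ - ⅙*9801)) = -8307/(814*(⅓ - 3267/2)) = -8307/(814*(-9799/6)) = -8307/814*(-6/9799) = 24921/3988193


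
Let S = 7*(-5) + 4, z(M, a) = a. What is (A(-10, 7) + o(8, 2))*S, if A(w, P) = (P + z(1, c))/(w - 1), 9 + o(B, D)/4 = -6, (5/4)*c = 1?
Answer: 103509/55 ≈ 1882.0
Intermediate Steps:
c = 4/5 (c = (4/5)*1 = 4/5 ≈ 0.80000)
o(B, D) = -60 (o(B, D) = -36 + 4*(-6) = -36 - 24 = -60)
A(w, P) = (4/5 + P)/(-1 + w) (A(w, P) = (P + 4/5)/(w - 1) = (4/5 + P)/(-1 + w))
S = -31 (S = -35 + 4 = -31)
(A(-10, 7) + o(8, 2))*S = ((4/5 + 7)/(-1 - 10) - 60)*(-31) = ((39/5)/(-11) - 60)*(-31) = (-1/11*39/5 - 60)*(-31) = (-39/55 - 60)*(-31) = -3339/55*(-31) = 103509/55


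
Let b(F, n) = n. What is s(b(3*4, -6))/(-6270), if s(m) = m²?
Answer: -6/1045 ≈ -0.0057416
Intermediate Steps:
s(b(3*4, -6))/(-6270) = (-6)²/(-6270) = 36*(-1/6270) = -6/1045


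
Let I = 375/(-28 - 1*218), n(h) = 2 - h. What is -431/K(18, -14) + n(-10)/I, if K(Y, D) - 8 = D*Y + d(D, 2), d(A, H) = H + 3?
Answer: -181301/29875 ≈ -6.0686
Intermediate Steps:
d(A, H) = 3 + H
K(Y, D) = 13 + D*Y (K(Y, D) = 8 + (D*Y + (3 + 2)) = 8 + (D*Y + 5) = 8 + (5 + D*Y) = 13 + D*Y)
I = -125/82 (I = 375/(-28 - 218) = 375/(-246) = 375*(-1/246) = -125/82 ≈ -1.5244)
-431/K(18, -14) + n(-10)/I = -431/(13 - 14*18) + (2 - 1*(-10))/(-125/82) = -431/(13 - 252) + (2 + 10)*(-82/125) = -431/(-239) + 12*(-82/125) = -431*(-1/239) - 984/125 = 431/239 - 984/125 = -181301/29875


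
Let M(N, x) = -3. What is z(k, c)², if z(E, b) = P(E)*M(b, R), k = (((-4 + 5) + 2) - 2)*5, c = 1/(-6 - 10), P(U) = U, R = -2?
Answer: 225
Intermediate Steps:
c = -1/16 (c = 1/(-16) = -1/16 ≈ -0.062500)
k = 5 (k = ((1 + 2) - 2)*5 = (3 - 2)*5 = 1*5 = 5)
z(E, b) = -3*E (z(E, b) = E*(-3) = -3*E)
z(k, c)² = (-3*5)² = (-15)² = 225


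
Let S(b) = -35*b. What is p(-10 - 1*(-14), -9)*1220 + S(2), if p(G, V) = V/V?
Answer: 1150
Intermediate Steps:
p(G, V) = 1
p(-10 - 1*(-14), -9)*1220 + S(2) = 1*1220 - 35*2 = 1220 - 70 = 1150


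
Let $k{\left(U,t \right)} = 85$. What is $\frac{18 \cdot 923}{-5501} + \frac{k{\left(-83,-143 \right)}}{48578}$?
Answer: $- \frac{806607307}{267227578} \approx -3.0184$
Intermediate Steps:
$\frac{18 \cdot 923}{-5501} + \frac{k{\left(-83,-143 \right)}}{48578} = \frac{18 \cdot 923}{-5501} + \frac{85}{48578} = 16614 \left(- \frac{1}{5501}\right) + 85 \cdot \frac{1}{48578} = - \frac{16614}{5501} + \frac{85}{48578} = - \frac{806607307}{267227578}$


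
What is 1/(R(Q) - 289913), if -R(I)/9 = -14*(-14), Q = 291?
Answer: -1/291677 ≈ -3.4284e-6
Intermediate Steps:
R(I) = -1764 (R(I) = -(-126)*(-14) = -9*196 = -1764)
1/(R(Q) - 289913) = 1/(-1764 - 289913) = 1/(-291677) = -1/291677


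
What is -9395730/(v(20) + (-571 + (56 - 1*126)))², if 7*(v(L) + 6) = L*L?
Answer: -460390770/17048641 ≈ -27.005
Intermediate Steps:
v(L) = -6 + L²/7 (v(L) = -6 + (L*L)/7 = -6 + L²/7)
-9395730/(v(20) + (-571 + (56 - 1*126)))² = -9395730/((-6 + (⅐)*20²) + (-571 + (56 - 1*126)))² = -9395730/((-6 + (⅐)*400) + (-571 + (56 - 126)))² = -9395730/((-6 + 400/7) + (-571 - 70))² = -9395730/(358/7 - 641)² = -9395730/((-4129/7)²) = -9395730/17048641/49 = -9395730*49/17048641 = -460390770/17048641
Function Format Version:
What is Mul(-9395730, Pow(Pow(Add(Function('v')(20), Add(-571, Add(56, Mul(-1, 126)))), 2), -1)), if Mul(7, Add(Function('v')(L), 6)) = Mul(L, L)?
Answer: Rational(-460390770, 17048641) ≈ -27.005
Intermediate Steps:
Function('v')(L) = Add(-6, Mul(Rational(1, 7), Pow(L, 2))) (Function('v')(L) = Add(-6, Mul(Rational(1, 7), Mul(L, L))) = Add(-6, Mul(Rational(1, 7), Pow(L, 2))))
Mul(-9395730, Pow(Pow(Add(Function('v')(20), Add(-571, Add(56, Mul(-1, 126)))), 2), -1)) = Mul(-9395730, Pow(Pow(Add(Add(-6, Mul(Rational(1, 7), Pow(20, 2))), Add(-571, Add(56, Mul(-1, 126)))), 2), -1)) = Mul(-9395730, Pow(Pow(Add(Add(-6, Mul(Rational(1, 7), 400)), Add(-571, Add(56, -126))), 2), -1)) = Mul(-9395730, Pow(Pow(Add(Add(-6, Rational(400, 7)), Add(-571, -70)), 2), -1)) = Mul(-9395730, Pow(Pow(Add(Rational(358, 7), -641), 2), -1)) = Mul(-9395730, Pow(Pow(Rational(-4129, 7), 2), -1)) = Mul(-9395730, Pow(Rational(17048641, 49), -1)) = Mul(-9395730, Rational(49, 17048641)) = Rational(-460390770, 17048641)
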